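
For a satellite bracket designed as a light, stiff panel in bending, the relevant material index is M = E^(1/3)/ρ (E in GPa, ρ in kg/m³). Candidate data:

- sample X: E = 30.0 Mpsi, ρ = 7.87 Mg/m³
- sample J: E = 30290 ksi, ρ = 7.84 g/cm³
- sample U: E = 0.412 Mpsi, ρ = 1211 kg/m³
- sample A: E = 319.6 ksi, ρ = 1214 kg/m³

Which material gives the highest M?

Normalizing units and computing the index:
  sample X: E = 206.8 GPa, ρ = 7870 kg/m³
  sample J: E = 208.8 GPa, ρ = 7840 kg/m³
  sample U: E = 2.841 GPa, ρ = 1211 kg/m³
  sample A: E = 2.204 GPa, ρ = 1214 kg/m³
  sample U: M = 1.17×10⁻³
  sample A: M = 1.07×10⁻³
  sample J: M = 0.757×10⁻³
  sample X: M = 0.751×10⁻³
Highest index: sample U.

sample U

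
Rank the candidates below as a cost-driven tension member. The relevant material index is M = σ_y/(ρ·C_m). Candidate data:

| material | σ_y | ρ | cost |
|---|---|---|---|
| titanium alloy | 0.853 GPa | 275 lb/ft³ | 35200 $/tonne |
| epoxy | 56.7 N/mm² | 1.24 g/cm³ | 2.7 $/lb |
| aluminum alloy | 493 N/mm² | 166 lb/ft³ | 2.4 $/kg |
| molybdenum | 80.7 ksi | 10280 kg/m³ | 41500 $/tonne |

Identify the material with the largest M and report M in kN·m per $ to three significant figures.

aluminum alloy, M = 77.3 kN·m per $

Convert each candidate to consistent units, then evaluate M:
  titanium alloy: σ_y = 853.0 MPa, ρ = 4405 kg/m³, cost = 35.20 $/kg
  epoxy: σ_y = 56.70 MPa, ρ = 1240 kg/m³, cost = 5.952 $/kg
  aluminum alloy: σ_y = 493.0 MPa, ρ = 2659 kg/m³, cost = 2.400 $/kg
  molybdenum: σ_y = 556.4 MPa, ρ = 10280 kg/m³, cost = 41.50 $/kg
  aluminum alloy: M = 77.3 kN·m per $
  epoxy: M = 7.68 kN·m per $
  titanium alloy: M = 5.50 kN·m per $
  molybdenum: M = 1.30 kN·m per $
The maximum is for aluminum alloy.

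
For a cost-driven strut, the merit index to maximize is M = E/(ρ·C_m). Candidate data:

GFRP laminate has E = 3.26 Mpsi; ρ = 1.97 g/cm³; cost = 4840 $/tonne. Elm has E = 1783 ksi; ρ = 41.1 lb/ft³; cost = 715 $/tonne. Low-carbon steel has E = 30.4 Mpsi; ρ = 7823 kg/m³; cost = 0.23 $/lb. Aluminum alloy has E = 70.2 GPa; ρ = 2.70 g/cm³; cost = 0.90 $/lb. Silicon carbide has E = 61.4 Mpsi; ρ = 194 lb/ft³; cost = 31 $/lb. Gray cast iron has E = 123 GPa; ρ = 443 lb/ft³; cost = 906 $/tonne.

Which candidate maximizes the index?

Putting every candidate on a common basis:
  GFRP laminate: E = 22.48 GPa, ρ = 1970 kg/m³, cost = 4.840 $/kg
  elm: E = 12.29 GPa, ρ = 658.4 kg/m³, cost = 0.7150 $/kg
  low-carbon steel: E = 209.6 GPa, ρ = 7823 kg/m³, cost = 0.5071 $/kg
  aluminum alloy: E = 70.20 GPa, ρ = 2700 kg/m³, cost = 1.984 $/kg
  silicon carbide: E = 423.3 GPa, ρ = 3108 kg/m³, cost = 68.34 $/kg
  gray cast iron: E = 123.0 GPa, ρ = 7096 kg/m³, cost = 0.9060 $/kg
  low-carbon steel: M = 52.8 MN·m per $
  elm: M = 26.1 MN·m per $
  gray cast iron: M = 19.1 MN·m per $
  aluminum alloy: M = 13.1 MN·m per $
  GFRP laminate: M = 2.36 MN·m per $
  silicon carbide: M = 1.99 MN·m per $
Highest index: low-carbon steel.

low-carbon steel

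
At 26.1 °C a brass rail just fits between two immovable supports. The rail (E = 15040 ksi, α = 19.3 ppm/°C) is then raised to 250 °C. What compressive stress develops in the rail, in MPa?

448 MPa

E = 15040 ksi = 103.7 GPa.
ΔT = 223.9 K. Constrained thermal stress σ = E·α·ΔT = 103.7×10³ MPa × 19.3×10⁻⁶ × 223.9 = 448 MPa (compressive).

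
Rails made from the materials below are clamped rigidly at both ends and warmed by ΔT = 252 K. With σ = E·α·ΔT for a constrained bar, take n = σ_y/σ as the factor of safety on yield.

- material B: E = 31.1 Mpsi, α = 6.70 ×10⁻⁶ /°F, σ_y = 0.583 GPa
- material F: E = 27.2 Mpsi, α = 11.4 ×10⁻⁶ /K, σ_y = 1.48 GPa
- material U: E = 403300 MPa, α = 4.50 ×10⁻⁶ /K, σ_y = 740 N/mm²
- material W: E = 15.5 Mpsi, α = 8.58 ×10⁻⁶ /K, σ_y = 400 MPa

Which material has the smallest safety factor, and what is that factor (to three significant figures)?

material B, n = 0.895

Converting E to GPa, α to ×10⁻⁶/K, σ_y to MPa, then σ and n for each:
  material B: E = 214.4, α = 12.1, σ_y = 583.0 → σ = 652 MPa, n = 0.895
  material F: E = 187.5, α = 11.4, σ_y = 1480 → σ = 539 MPa, n = 2.75
  material U: E = 403.3, α = 4.50, σ_y = 740.0 → σ = 457 MPa, n = 1.62
  material W: E = 106.9, α = 8.58, σ_y = 400.0 → σ = 231 MPa, n = 1.73
Material B has the lowest safety factor, n = 0.895.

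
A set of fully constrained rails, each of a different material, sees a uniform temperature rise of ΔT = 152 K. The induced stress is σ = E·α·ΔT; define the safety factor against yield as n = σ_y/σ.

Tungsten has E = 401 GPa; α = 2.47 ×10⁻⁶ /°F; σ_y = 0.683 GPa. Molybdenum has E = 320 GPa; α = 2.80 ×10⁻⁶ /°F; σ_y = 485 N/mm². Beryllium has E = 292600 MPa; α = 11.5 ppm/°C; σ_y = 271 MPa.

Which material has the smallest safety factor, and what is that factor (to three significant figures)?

Per material, after unit conversion:
  tungsten: E = 401.0, α = 4.45, σ_y = 683.0 → σ = 271 MPa, n = 2.52
  molybdenum: E = 320.0, α = 5.04, σ_y = 485.0 → σ = 245 MPa, n = 1.98
  beryllium: E = 292.6, α = 11.5, σ_y = 271.0 → σ = 511 MPa, n = 0.530
The minimum is beryllium at n = 0.530.

beryllium, n = 0.530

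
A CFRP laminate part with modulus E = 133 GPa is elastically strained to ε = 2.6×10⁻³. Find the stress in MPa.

σ = E·ε = 133000 MPa × 2.6×10⁻³ = 346 MPa.

346 MPa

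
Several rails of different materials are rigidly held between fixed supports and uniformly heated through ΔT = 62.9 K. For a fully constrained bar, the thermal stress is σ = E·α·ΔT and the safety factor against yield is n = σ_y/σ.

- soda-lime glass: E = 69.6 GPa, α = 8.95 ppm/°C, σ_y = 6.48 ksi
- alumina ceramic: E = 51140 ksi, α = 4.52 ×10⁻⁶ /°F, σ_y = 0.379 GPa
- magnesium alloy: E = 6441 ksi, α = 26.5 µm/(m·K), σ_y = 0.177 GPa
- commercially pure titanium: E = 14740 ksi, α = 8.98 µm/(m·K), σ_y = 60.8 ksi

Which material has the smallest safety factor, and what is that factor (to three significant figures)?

In consistent units (E in GPa, α in ×10⁻⁶/K, σ_y in MPa):
  soda-lime glass: E = 69.60, α = 8.95, σ_y = 44.68 → σ = 39.2 MPa, n = 1.14
  alumina ceramic: E = 352.6, α = 8.14, σ_y = 379.0 → σ = 180 MPa, n = 2.10
  magnesium alloy: E = 44.41, α = 26.5, σ_y = 177.0 → σ = 74.0 MPa, n = 2.39
  commercially pure titanium: E = 101.6, α = 8.98, σ_y = 419.2 → σ = 57.4 MPa, n = 7.30
The minimum is soda-lime glass at n = 1.14.

soda-lime glass, n = 1.14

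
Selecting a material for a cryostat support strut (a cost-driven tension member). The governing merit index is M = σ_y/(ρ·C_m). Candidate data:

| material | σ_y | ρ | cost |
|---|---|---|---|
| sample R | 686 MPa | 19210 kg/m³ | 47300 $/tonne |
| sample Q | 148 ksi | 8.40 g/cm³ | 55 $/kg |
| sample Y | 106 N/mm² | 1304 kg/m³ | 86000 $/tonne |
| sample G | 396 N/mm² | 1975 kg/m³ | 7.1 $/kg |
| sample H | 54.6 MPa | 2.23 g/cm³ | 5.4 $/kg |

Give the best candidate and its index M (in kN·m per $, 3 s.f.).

sample G, M = 28.2 kN·m per $

In SI units:
  sample R: σ_y = 686.0 MPa, ρ = 19210 kg/m³, cost = 47.30 $/kg
  sample Q: σ_y = 1020 MPa, ρ = 8400 kg/m³, cost = 55.00 $/kg
  sample Y: σ_y = 106.0 MPa, ρ = 1304 kg/m³, cost = 86.00 $/kg
  sample G: σ_y = 396.0 MPa, ρ = 1975 kg/m³, cost = 7.100 $/kg
  sample H: σ_y = 54.60 MPa, ρ = 2230 kg/m³, cost = 5.400 $/kg
  sample G: M = 28.2 kN·m per $
  sample H: M = 4.53 kN·m per $
  sample Q: M = 2.21 kN·m per $
  sample Y: M = 0.945 kN·m per $
  sample R: M = 0.755 kN·m per $
The maximum is for sample G.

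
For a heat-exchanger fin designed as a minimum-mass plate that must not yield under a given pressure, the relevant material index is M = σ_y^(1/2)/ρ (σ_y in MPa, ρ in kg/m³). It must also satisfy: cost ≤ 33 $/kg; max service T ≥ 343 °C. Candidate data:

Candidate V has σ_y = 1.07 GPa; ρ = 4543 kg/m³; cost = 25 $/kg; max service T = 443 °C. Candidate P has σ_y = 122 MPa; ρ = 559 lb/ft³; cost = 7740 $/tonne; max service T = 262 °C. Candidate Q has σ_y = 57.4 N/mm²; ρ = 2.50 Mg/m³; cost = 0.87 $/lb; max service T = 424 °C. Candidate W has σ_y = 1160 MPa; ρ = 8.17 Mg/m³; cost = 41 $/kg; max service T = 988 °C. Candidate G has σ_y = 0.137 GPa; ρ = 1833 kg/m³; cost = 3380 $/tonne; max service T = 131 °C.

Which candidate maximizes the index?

Screen on constraints: cost ≤ 33 $/kg; max service T ≥ 343 °C. Survivors: candidate V, candidate Q.
Normalizing units and computing the index:
  candidate V: σ_y = 1070 MPa, ρ = 4543 kg/m³
  candidate Q: σ_y = 57.40 MPa, ρ = 2500 kg/m³
  candidate V: M = 7.20×10⁻³
  candidate Q: M = 3.03×10⁻³
Highest index: candidate V.

candidate V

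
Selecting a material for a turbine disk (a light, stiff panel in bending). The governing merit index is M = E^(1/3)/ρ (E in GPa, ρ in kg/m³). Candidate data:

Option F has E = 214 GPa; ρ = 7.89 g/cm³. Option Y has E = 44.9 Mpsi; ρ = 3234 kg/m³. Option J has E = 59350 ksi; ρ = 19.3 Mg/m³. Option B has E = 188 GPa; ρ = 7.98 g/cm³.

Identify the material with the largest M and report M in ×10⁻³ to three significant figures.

Putting every candidate on a common basis:
  option F: E = 214.0 GPa, ρ = 7890 kg/m³
  option Y: E = 309.6 GPa, ρ = 3234 kg/m³
  option J: E = 409.2 GPa, ρ = 19300 kg/m³
  option B: E = 188.0 GPa, ρ = 7980 kg/m³
  option Y: M = 2.09×10⁻³
  option F: M = 0.758×10⁻³
  option B: M = 0.718×10⁻³
  option J: M = 0.385×10⁻³
The maximum is for option Y.

option Y, M = 2.09×10⁻³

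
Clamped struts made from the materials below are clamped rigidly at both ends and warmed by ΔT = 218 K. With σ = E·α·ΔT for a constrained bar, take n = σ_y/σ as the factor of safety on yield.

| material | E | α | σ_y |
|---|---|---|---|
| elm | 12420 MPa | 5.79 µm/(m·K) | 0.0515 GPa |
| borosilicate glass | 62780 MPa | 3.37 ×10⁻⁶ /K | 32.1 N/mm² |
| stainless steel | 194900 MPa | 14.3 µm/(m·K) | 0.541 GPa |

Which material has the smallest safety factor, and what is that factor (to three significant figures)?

borosilicate glass, n = 0.696

Per material, after unit conversion:
  elm: E = 12.42, α = 5.79, σ_y = 51.50 → σ = 15.7 MPa, n = 3.29
  borosilicate glass: E = 62.78, α = 3.37, σ_y = 32.10 → σ = 46.1 MPa, n = 0.696
  stainless steel: E = 194.9, α = 14.3, σ_y = 541.0 → σ = 608 MPa, n = 0.890
The minimum is borosilicate glass at n = 0.696.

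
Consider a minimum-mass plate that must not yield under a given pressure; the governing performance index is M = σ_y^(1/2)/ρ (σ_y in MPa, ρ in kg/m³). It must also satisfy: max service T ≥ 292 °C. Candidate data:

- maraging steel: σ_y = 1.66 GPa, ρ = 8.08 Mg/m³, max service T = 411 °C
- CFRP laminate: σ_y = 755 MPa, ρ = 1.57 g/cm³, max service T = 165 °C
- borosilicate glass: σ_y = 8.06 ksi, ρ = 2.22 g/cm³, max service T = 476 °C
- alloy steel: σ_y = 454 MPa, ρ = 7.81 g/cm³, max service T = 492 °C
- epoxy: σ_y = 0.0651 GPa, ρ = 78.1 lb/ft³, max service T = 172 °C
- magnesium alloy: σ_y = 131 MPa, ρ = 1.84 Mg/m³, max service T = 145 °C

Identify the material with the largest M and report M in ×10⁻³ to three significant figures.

Screen on constraints: max service T ≥ 292 °C. Survivors: maraging steel, borosilicate glass, alloy steel.
Convert each candidate to consistent units, then evaluate M:
  maraging steel: σ_y = 1660 MPa, ρ = 8080 kg/m³
  borosilicate glass: σ_y = 55.57 MPa, ρ = 2220 kg/m³
  alloy steel: σ_y = 454.0 MPa, ρ = 7810 kg/m³
  maraging steel: M = 5.04×10⁻³
  borosilicate glass: M = 3.36×10⁻³
  alloy steel: M = 2.73×10⁻³
Maraging steel ranks first.

maraging steel, M = 5.04×10⁻³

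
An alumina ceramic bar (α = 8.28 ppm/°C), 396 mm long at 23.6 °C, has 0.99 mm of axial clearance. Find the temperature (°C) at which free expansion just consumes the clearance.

326 °C

α·L₀·ΔT = 0.99 mm ⇒ ΔT = 0.99 / (8.28×10⁻⁶ × 396.0) = 301.9 K.
T = 23.6 + 301.9 = 325.5 °C.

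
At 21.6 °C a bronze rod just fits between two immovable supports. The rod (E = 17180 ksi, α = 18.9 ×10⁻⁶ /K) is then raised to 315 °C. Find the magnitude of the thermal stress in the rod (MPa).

657 MPa

E = 17180 ksi = 118.5 GPa.
ΔT = 293.4 K. Constrained thermal stress σ = E·α·ΔT = 118.5×10³ MPa × 18.9×10⁻⁶ × 293.4 = 657 MPa (compressive).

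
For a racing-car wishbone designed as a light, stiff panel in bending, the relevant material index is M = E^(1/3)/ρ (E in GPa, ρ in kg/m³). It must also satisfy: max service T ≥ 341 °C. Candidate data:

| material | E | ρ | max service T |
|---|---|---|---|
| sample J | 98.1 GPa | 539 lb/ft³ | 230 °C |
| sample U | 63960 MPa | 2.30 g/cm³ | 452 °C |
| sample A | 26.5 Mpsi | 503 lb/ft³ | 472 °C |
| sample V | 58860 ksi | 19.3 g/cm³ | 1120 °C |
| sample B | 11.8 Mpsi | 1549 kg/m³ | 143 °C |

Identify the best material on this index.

sample U

Screen on constraints: max service T ≥ 341 °C. Survivors: sample U, sample A, sample V.
After converting to SI:
  sample U: E = 63.96 GPa, ρ = 2300 kg/m³
  sample A: E = 182.7 GPa, ρ = 8057 kg/m³
  sample V: E = 405.8 GPa, ρ = 19300 kg/m³
  sample U: M = 1.74×10⁻³
  sample A: M = 0.704×10⁻³
  sample V: M = 0.384×10⁻³
Sample U has the largest M.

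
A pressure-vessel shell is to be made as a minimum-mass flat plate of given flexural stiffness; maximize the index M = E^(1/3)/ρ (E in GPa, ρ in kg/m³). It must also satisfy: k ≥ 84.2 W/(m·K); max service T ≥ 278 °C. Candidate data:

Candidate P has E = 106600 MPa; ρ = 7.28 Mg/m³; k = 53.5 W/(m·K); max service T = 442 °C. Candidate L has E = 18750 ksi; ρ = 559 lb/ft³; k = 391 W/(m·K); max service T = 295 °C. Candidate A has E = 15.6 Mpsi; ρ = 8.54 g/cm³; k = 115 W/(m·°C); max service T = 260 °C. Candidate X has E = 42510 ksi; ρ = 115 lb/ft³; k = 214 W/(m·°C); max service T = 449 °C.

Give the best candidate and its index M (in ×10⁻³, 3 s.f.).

Screen on constraints: k ≥ 84.2 W/(m·K); max service T ≥ 278 °C. Survivors: candidate L, candidate X.
Normalizing units and computing the index:
  candidate L: E = 129.3 GPa, ρ = 8954 kg/m³
  candidate X: E = 293.1 GPa, ρ = 1842 kg/m³
  candidate X: M = 3.61×10⁻³
  candidate L: M = 0.565×10⁻³
Candidate X ranks first.

candidate X, M = 3.61×10⁻³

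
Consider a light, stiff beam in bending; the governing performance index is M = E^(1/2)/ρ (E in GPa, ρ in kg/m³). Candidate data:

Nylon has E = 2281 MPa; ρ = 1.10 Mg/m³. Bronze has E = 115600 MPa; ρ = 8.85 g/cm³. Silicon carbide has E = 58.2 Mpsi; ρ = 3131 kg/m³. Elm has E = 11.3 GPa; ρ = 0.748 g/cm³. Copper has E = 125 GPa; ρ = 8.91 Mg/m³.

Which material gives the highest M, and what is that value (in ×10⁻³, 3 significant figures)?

After converting to SI:
  nylon: E = 2.281 GPa, ρ = 1100 kg/m³
  bronze: E = 115.6 GPa, ρ = 8850 kg/m³
  silicon carbide: E = 401.3 GPa, ρ = 3131 kg/m³
  elm: E = 11.30 GPa, ρ = 748.0 kg/m³
  copper: E = 125.0 GPa, ρ = 8910 kg/m³
  silicon carbide: M = 6.40×10⁻³
  elm: M = 4.49×10⁻³
  nylon: M = 1.37×10⁻³
  copper: M = 1.25×10⁻³
  bronze: M = 1.21×10⁻³
Silicon carbide has the largest M.

silicon carbide, M = 6.40×10⁻³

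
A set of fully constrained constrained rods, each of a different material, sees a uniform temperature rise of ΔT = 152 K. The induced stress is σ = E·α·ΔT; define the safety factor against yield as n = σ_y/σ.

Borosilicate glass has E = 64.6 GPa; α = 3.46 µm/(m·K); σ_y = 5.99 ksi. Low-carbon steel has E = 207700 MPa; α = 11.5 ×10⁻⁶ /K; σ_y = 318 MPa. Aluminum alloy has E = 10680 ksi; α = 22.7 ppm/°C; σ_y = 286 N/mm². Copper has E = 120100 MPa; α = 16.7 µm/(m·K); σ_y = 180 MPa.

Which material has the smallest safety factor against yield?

copper

Converting E to GPa, α to ×10⁻⁶/K, σ_y to MPa, then σ and n for each:
  borosilicate glass: E = 64.60, α = 3.46, σ_y = 41.30 → σ = 34.0 MPa, n = 1.22
  low-carbon steel: E = 207.7, α = 11.5, σ_y = 318.0 → σ = 363 MPa, n = 0.876
  aluminum alloy: E = 73.64, α = 22.7, σ_y = 286.0 → σ = 254 MPa, n = 1.13
  copper: E = 120.1, α = 16.7, σ_y = 180.0 → σ = 305 MPa, n = 0.590
Copper has the lowest safety factor, n = 0.590.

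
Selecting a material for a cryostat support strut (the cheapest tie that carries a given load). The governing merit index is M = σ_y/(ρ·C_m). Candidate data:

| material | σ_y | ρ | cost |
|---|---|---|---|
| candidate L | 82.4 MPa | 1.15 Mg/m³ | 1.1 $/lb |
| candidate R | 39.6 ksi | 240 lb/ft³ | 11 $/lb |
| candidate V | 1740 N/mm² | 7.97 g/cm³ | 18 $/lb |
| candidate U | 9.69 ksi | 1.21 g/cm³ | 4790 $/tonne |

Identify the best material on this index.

In SI units:
  candidate L: σ_y = 82.40 MPa, ρ = 1150 kg/m³, cost = 2.425 $/kg
  candidate R: σ_y = 273.0 MPa, ρ = 3844 kg/m³, cost = 24.25 $/kg
  candidate V: σ_y = 1740 MPa, ρ = 7970 kg/m³, cost = 39.68 $/kg
  candidate U: σ_y = 66.81 MPa, ρ = 1210 kg/m³, cost = 4.790 $/kg
  candidate L: M = 29.5 kN·m per $
  candidate U: M = 11.5 kN·m per $
  candidate V: M = 5.50 kN·m per $
  candidate R: M = 2.93 kN·m per $
The maximum is for candidate L.

candidate L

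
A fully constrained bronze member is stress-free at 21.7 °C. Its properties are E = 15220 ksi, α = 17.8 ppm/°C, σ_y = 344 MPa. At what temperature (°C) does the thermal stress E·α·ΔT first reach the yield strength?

E = 15220 ksi = 104.9 GPa.
E·α·ΔT = 344.0 MPa ⇒ ΔT = 344.0 / (104.9×10³ × 17.8×10⁻⁶) = 184.2 K.
T = 21.7 + 184.2 = 205.9 °C.

206 °C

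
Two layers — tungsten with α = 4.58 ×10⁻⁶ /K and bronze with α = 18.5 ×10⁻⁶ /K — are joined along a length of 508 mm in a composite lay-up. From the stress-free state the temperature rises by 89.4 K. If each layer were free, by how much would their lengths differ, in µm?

Δα = |4.58 − 18.5|×10⁻⁶/K = 13.9×10⁻⁶/K.
ΔL_mismatch = Δα·L·ΔT = 13.9×10⁻⁶ × 508.0 mm × 89.4 K = 632 µm.

632 µm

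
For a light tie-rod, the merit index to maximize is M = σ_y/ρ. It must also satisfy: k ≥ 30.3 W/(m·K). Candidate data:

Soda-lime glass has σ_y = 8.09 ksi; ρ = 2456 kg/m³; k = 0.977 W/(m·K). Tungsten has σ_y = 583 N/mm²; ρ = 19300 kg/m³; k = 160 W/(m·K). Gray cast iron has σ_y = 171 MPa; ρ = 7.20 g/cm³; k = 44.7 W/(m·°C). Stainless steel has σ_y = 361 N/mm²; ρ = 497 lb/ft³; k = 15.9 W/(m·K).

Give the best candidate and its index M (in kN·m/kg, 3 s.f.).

tungsten, M = 30.2 kN·m/kg

Screen on constraints: k ≥ 30.3 W/(m·K). Survivors: tungsten, gray cast iron.
Normalizing units and computing the index:
  tungsten: σ_y = 583.0 MPa, ρ = 19300 kg/m³
  gray cast iron: σ_y = 171.0 MPa, ρ = 7200 kg/m³
  tungsten: M = 30.2 kN·m/kg
  gray cast iron: M = 23.8 kN·m/kg
The maximum is for tungsten.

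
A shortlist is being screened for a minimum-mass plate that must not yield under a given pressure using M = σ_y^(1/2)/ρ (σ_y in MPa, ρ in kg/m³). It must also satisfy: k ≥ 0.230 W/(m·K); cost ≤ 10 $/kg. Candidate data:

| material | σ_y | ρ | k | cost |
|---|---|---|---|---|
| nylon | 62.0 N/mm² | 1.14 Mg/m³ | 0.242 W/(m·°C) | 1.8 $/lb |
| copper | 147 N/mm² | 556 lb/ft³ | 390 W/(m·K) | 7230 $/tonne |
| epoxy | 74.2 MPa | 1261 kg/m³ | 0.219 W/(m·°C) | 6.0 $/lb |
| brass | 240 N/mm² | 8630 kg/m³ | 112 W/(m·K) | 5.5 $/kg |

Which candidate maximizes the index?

nylon

Screen on constraints: k ≥ 0.230 W/(m·K); cost ≤ 10 $/kg. Survivors: nylon, copper, brass.
Putting every candidate on a common basis:
  nylon: σ_y = 62.00 MPa, ρ = 1140 kg/m³
  copper: σ_y = 147.0 MPa, ρ = 8906 kg/m³
  brass: σ_y = 240.0 MPa, ρ = 8630 kg/m³
  nylon: M = 6.91×10⁻³
  brass: M = 1.80×10⁻³
  copper: M = 1.36×10⁻³
Nylon has the largest M.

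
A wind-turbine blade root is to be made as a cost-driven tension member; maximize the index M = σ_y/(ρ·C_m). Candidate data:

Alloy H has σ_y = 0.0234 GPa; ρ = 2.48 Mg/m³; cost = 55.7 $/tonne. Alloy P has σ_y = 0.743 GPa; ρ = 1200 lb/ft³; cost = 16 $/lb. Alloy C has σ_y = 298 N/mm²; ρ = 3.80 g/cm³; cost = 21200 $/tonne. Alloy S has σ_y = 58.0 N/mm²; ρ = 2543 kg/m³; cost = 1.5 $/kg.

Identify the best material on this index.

After converting to SI:
  alloy H: σ_y = 23.40 MPa, ρ = 2480 kg/m³, cost = 0.05570 $/kg
  alloy P: σ_y = 743.0 MPa, ρ = 19220 kg/m³, cost = 35.27 $/kg
  alloy C: σ_y = 298.0 MPa, ρ = 3800 kg/m³, cost = 21.20 $/kg
  alloy S: σ_y = 58.00 MPa, ρ = 2543 kg/m³, cost = 1.500 $/kg
  alloy H: M = 169 kN·m per $
  alloy S: M = 15.2 kN·m per $
  alloy C: M = 3.70 kN·m per $
  alloy P: M = 1.10 kN·m per $
Alloy H ranks first.

alloy H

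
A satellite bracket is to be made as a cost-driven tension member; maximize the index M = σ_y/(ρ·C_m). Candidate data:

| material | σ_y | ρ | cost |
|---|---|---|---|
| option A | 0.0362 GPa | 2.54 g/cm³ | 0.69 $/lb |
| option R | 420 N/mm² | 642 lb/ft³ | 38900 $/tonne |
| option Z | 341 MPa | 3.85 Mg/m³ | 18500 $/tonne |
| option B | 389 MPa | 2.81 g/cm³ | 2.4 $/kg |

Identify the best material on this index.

Putting every candidate on a common basis:
  option A: σ_y = 36.20 MPa, ρ = 2540 kg/m³, cost = 1.521 $/kg
  option R: σ_y = 420.0 MPa, ρ = 10280 kg/m³, cost = 38.90 $/kg
  option Z: σ_y = 341.0 MPa, ρ = 3850 kg/m³, cost = 18.50 $/kg
  option B: σ_y = 389.0 MPa, ρ = 2810 kg/m³, cost = 2.400 $/kg
  option B: M = 57.7 kN·m per $
  option A: M = 9.37 kN·m per $
  option Z: M = 4.79 kN·m per $
  option R: M = 1.05 kN·m per $
Option B has the largest M.

option B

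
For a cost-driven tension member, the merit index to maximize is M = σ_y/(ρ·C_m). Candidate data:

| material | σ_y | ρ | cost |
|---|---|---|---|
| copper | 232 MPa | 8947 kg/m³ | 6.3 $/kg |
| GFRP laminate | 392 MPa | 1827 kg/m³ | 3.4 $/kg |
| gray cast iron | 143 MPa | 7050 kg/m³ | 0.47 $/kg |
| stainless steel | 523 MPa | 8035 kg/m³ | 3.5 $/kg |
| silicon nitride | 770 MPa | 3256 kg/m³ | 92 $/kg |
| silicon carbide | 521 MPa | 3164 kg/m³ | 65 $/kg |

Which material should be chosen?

Evaluate M for each candidate:
  GFRP laminate: M = 63.1 kN·m per $
  gray cast iron: M = 43.2 kN·m per $
  stainless steel: M = 18.6 kN·m per $
  copper: M = 4.12 kN·m per $
  silicon nitride: M = 2.57 kN·m per $
  silicon carbide: M = 2.53 kN·m per $
Highest index: GFRP laminate.

GFRP laminate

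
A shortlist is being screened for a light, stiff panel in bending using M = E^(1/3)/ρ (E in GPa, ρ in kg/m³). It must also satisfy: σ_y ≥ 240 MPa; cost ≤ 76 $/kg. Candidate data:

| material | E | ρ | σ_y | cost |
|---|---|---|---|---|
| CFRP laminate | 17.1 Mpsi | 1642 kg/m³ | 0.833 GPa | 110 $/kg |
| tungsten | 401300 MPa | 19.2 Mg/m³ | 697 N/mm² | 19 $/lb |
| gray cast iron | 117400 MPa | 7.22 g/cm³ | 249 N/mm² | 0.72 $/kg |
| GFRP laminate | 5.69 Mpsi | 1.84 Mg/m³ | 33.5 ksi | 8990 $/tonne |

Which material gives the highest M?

gray cast iron

Screen on constraints: σ_y ≥ 240 MPa; cost ≤ 76 $/kg. Survivors: tungsten, gray cast iron.
Putting every candidate on a common basis:
  tungsten: E = 401.3 GPa, ρ = 19200 kg/m³
  gray cast iron: E = 117.4 GPa, ρ = 7220 kg/m³
  gray cast iron: M = 0.678×10⁻³
  tungsten: M = 0.384×10⁻³
The maximum is for gray cast iron.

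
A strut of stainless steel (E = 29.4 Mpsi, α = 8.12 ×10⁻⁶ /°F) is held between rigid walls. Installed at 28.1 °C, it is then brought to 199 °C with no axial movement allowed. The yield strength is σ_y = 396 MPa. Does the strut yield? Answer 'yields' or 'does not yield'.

E = 29.4 Mpsi = 202.7 GPa.
α = 8.12×10⁻⁶/°F × 9/5 = 14.6×10⁻⁶/K.
ΔT = 170.9 K. Constrained thermal stress σ = E·α·ΔT = 202.7×10³ MPa × 14.6×10⁻⁶ × 170.9 = 506 MPa (compressive).
Compare to σ_y = 396 MPa: σ ≥ σ_y, so it yields.

yields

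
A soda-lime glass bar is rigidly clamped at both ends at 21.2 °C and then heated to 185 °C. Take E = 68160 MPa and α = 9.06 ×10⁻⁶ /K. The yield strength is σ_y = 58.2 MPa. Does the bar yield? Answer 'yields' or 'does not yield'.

yields

E = 68160 MPa = 68.16 GPa.
ΔT = 163.8 K. Constrained thermal stress σ = E·α·ΔT = 68.16×10³ MPa × 9.06×10⁻⁶ × 163.8 = 101 MPa (compressive).
Compare to σ_y = 58.2 MPa: σ ≥ σ_y, so it yields.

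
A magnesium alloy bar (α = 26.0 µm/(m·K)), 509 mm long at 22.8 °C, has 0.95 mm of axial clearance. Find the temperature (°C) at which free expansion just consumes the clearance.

α·L₀·ΔT = 0.95 mm ⇒ ΔT = 0.95 / (26.0×10⁻⁶ × 509.0) = 71.78 K.
T = 22.8 + 71.78 = 94.58 °C.

94.6 °C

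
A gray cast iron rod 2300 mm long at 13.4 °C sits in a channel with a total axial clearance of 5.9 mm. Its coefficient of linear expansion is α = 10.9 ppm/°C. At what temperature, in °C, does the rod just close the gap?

249 °C

α·L₀·ΔT = 5.9 mm ⇒ ΔT = 5.9 / (10.9×10⁻⁶ × 2300.0) = 235.3 K.
T = 13.4 + 235.3 = 248.7 °C.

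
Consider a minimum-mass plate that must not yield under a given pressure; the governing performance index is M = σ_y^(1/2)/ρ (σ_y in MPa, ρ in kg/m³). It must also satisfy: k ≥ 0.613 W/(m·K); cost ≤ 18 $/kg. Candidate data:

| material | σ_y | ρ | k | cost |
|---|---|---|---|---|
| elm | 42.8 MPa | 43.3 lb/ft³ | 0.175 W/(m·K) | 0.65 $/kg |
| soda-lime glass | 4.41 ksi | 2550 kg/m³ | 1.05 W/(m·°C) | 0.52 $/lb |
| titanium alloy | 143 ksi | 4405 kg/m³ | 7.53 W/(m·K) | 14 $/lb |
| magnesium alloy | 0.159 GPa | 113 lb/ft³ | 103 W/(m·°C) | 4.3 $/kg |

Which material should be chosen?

Screen on constraints: k ≥ 0.613 W/(m·K); cost ≤ 18 $/kg. Survivors: soda-lime glass, magnesium alloy.
After converting to SI:
  soda-lime glass: σ_y = 30.41 MPa, ρ = 2550 kg/m³
  magnesium alloy: σ_y = 159.0 MPa, ρ = 1810 kg/m³
  magnesium alloy: M = 6.97×10⁻³
  soda-lime glass: M = 2.16×10⁻³
Magnesium alloy has the largest M.

magnesium alloy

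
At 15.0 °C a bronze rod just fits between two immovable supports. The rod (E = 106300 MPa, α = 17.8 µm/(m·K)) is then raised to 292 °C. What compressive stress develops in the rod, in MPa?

524 MPa

E = 106300 MPa = 106.3 GPa.
ΔT = 277.0 K. Constrained thermal stress σ = E·α·ΔT = 106.3×10³ MPa × 17.8×10⁻⁶ × 277.0 = 524 MPa (compressive).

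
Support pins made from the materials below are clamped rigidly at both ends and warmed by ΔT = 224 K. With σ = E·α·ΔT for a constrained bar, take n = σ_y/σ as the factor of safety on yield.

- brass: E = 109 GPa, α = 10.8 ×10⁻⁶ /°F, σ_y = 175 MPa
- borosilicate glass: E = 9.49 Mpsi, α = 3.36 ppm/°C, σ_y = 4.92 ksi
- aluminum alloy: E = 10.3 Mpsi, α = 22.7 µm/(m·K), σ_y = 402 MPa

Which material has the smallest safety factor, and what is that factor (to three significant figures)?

In consistent units (E in GPa, α in ×10⁻⁶/K, σ_y in MPa):
  brass: E = 109.0, α = 19.4, σ_y = 175.0 → σ = 475 MPa, n = 0.369
  borosilicate glass: E = 65.43, α = 3.36, σ_y = 33.92 → σ = 49.2 MPa, n = 0.689
  aluminum alloy: E = 71.02, α = 22.7, σ_y = 402.0 → σ = 361 MPa, n = 1.11
Brass has the lowest safety factor, n = 0.369.

brass, n = 0.369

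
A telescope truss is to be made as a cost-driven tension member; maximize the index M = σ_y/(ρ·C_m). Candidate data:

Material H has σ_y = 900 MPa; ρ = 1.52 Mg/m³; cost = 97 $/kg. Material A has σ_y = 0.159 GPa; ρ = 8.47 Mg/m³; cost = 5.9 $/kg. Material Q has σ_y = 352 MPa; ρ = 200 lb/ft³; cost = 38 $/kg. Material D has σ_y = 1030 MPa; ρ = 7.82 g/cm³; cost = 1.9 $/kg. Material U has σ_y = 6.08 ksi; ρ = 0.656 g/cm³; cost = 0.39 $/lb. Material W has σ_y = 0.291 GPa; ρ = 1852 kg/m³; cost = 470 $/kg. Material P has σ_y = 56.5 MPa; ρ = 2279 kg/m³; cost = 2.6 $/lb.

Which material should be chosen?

After converting to SI:
  material H: σ_y = 900.0 MPa, ρ = 1520 kg/m³, cost = 97.00 $/kg
  material A: σ_y = 159.0 MPa, ρ = 8470 kg/m³, cost = 5.900 $/kg
  material Q: σ_y = 352.0 MPa, ρ = 3204 kg/m³, cost = 38.00 $/kg
  material D: σ_y = 1030 MPa, ρ = 7820 kg/m³, cost = 1.900 $/kg
  material U: σ_y = 41.92 MPa, ρ = 656.0 kg/m³, cost = 0.8598 $/kg
  material W: σ_y = 291.0 MPa, ρ = 1852 kg/m³, cost = 470.0 $/kg
  material P: σ_y = 56.50 MPa, ρ = 2279 kg/m³, cost = 5.732 $/kg
  material U: M = 74.3 kN·m per $
  material D: M = 69.3 kN·m per $
  material H: M = 6.10 kN·m per $
  material P: M = 4.33 kN·m per $
  material A: M = 3.18 kN·m per $
  material Q: M = 2.89 kN·m per $
  material W: M = 0.334 kN·m per $
Material U ranks first.

material U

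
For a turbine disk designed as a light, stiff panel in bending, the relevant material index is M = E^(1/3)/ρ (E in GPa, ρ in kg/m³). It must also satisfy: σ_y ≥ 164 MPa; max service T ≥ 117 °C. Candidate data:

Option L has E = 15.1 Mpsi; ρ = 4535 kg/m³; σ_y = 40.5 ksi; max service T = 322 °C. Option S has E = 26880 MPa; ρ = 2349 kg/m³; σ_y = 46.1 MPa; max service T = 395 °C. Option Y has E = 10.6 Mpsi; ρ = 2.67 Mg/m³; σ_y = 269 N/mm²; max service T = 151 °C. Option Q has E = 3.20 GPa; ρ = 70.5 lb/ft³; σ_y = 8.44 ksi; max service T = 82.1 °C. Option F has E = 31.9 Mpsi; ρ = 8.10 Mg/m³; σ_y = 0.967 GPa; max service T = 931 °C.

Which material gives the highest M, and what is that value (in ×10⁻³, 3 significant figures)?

Screen on constraints: σ_y ≥ 164 MPa; max service T ≥ 117 °C. Survivors: option L, option Y, option F.
Normalizing units and computing the index:
  option L: E = 104.1 GPa, ρ = 4535 kg/m³
  option Y: E = 73.08 GPa, ρ = 2670 kg/m³
  option F: E = 219.9 GPa, ρ = 8100 kg/m³
  option Y: M = 1.57×10⁻³
  option L: M = 1.04×10⁻³
  option F: M = 0.745×10⁻³
The maximum is for option Y.

option Y, M = 1.57×10⁻³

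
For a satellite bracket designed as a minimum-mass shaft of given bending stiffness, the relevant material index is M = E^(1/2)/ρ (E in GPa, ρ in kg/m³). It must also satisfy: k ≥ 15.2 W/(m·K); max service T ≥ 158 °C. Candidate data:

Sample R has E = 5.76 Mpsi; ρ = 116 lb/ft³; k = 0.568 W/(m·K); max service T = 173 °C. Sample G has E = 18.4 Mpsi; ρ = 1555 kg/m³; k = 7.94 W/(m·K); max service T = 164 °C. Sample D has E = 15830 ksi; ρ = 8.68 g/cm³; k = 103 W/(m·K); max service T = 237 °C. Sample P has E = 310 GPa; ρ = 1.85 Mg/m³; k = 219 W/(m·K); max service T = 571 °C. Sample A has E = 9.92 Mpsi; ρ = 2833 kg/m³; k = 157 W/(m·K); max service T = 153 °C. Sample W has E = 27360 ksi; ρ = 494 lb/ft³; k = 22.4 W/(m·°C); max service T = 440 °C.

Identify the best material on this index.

sample P

Screen on constraints: k ≥ 15.2 W/(m·K); max service T ≥ 158 °C. Survivors: sample D, sample P, sample W.
Putting every candidate on a common basis:
  sample D: E = 109.1 GPa, ρ = 8680 kg/m³
  sample P: E = 310.0 GPa, ρ = 1850 kg/m³
  sample W: E = 188.6 GPa, ρ = 7913 kg/m³
  sample P: M = 9.52×10⁻³
  sample W: M = 1.74×10⁻³
  sample D: M = 1.20×10⁻³
Sample P ranks first.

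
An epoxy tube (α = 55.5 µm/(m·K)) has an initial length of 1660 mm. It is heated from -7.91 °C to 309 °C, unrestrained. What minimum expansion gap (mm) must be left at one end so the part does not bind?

29.2 mm

ΔT = 309 − (-7.91) = 316.9 K.
ΔL = α·L₀·ΔT = 55.5×10⁻⁶ × 1660 mm × 316.9 K = 29.2 mm.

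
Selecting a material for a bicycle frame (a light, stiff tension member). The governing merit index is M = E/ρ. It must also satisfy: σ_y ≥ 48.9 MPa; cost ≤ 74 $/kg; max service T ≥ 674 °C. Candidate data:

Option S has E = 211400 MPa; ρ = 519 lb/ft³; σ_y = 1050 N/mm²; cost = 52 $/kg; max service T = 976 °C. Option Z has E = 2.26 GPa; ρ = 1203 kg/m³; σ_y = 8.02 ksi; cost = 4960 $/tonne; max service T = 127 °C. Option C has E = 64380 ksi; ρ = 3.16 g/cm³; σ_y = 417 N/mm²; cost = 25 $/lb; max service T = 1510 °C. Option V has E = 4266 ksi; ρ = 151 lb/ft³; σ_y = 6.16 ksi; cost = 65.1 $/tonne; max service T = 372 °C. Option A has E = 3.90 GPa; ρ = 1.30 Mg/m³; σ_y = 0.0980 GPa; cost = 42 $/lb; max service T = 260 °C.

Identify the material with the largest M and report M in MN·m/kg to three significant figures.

option C, M = 140 MN·m/kg

Screen on constraints: σ_y ≥ 48.9 MPa; cost ≤ 74 $/kg; max service T ≥ 674 °C. Survivors: option S, option C.
After converting to SI:
  option S: E = 211.4 GPa, ρ = 8314 kg/m³
  option C: E = 443.9 GPa, ρ = 3160 kg/m³
  option C: M = 140 MN·m/kg
  option S: M = 25.4 MN·m/kg
Option C ranks first.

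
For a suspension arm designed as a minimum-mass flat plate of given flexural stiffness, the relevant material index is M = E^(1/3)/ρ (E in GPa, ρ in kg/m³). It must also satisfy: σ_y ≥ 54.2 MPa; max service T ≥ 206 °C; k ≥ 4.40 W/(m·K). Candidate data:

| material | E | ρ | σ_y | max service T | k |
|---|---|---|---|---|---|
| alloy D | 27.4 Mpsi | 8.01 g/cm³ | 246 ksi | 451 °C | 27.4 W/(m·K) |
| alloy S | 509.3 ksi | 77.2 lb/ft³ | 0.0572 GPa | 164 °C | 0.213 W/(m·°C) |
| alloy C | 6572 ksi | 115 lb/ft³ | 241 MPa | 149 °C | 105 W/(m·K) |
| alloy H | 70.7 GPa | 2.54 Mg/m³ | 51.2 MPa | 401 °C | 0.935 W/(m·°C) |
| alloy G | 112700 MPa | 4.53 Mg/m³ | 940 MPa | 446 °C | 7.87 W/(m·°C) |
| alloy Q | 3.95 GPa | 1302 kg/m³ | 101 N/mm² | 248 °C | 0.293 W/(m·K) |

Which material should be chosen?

alloy G

Screen on constraints: σ_y ≥ 54.2 MPa; max service T ≥ 206 °C; k ≥ 4.40 W/(m·K). Survivors: alloy D, alloy G.
Putting every candidate on a common basis:
  alloy D: E = 188.9 GPa, ρ = 8010 kg/m³
  alloy G: E = 112.7 GPa, ρ = 4530 kg/m³
  alloy G: M = 1.07×10⁻³
  alloy D: M = 0.716×10⁻³
Highest index: alloy G.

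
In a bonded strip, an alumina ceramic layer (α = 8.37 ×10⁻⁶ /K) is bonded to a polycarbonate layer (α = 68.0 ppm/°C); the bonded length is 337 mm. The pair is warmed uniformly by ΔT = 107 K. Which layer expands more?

α(alumina ceramic) = 8.37×10⁻⁶/K vs α(polycarbonate) = 68.0×10⁻⁶/K.
Higher α expands more for the same ΔT: polycarbonate.

polycarbonate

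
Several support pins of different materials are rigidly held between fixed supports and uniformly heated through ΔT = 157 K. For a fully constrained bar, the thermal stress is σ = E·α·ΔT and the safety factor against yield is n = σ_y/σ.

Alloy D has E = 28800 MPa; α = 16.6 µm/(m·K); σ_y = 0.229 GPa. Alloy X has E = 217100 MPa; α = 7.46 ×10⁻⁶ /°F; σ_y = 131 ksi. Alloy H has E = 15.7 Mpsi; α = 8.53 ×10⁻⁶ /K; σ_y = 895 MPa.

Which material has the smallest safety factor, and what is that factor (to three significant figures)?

With everything in SI (GPa, ×10⁻⁶/K, MPa):
  alloy D: E = 28.80, α = 16.6, σ_y = 229.0 → σ = 75.1 MPa, n = 3.05
  alloy X: E = 217.1, α = 13.4, σ_y = 903.2 → σ = 458 MPa, n = 1.97
  alloy H: E = 108.2, α = 8.53, σ_y = 895.0 → σ = 145 MPa, n = 6.17
Smallest n: alloy X with n = 1.97.

alloy X, n = 1.97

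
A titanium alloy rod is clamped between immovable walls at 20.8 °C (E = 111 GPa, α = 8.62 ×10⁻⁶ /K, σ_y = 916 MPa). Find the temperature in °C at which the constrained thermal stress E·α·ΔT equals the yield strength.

978 °C

E·α·ΔT = 916.0 MPa ⇒ ΔT = 916.0 / (111.0×10³ × 8.62×10⁻⁶) = 957.3 K.
T = 20.8 + 957.3 = 978.1 °C.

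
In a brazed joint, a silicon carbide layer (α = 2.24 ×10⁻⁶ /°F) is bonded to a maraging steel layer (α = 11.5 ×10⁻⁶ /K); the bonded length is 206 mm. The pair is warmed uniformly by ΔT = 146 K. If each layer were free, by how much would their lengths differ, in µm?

225 µm

silicon carbide: α = 2.24×10⁻⁶/°F × 9/5 = 4.03×10⁻⁶/K.
Δα = |4.03 − 11.5|×10⁻⁶/K = 7.47×10⁻⁶/K.
ΔL_mismatch = Δα·L·ΔT = 7.47×10⁻⁶ × 206.0 mm × 146.0 K = 225 µm.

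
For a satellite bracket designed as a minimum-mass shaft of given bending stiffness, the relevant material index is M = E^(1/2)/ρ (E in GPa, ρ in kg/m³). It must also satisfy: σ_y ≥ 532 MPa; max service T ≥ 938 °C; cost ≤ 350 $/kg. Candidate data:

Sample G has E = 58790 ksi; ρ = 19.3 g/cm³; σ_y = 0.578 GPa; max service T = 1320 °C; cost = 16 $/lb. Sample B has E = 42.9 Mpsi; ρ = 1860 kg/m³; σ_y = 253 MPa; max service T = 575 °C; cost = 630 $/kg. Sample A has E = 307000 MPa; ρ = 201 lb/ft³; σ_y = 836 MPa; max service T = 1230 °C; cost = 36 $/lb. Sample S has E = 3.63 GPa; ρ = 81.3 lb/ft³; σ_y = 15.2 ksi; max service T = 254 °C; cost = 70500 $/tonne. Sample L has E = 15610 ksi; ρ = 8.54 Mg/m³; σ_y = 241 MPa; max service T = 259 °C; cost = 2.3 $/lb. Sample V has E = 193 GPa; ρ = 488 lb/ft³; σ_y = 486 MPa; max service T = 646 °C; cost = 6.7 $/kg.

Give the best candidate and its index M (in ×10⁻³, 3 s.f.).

sample A, M = 5.44×10⁻³

Screen on constraints: σ_y ≥ 532 MPa; max service T ≥ 938 °C; cost ≤ 350 $/kg. Survivors: sample G, sample A.
Convert each candidate to consistent units, then evaluate M:
  sample G: E = 405.3 GPa, ρ = 19300 kg/m³
  sample A: E = 307.0 GPa, ρ = 3220 kg/m³
  sample A: M = 5.44×10⁻³
  sample G: M = 1.04×10⁻³
Sample A ranks first.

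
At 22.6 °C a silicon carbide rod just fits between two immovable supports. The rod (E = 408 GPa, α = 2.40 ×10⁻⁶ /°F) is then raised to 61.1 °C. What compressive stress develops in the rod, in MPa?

α = 2.40×10⁻⁶/°F × 9/5 = 4.32×10⁻⁶/K.
ΔT = 38.50 K. Constrained thermal stress σ = E·α·ΔT = 408.0×10³ MPa × 4.32×10⁻⁶ × 38.50 = 67.9 MPa (compressive).

67.9 MPa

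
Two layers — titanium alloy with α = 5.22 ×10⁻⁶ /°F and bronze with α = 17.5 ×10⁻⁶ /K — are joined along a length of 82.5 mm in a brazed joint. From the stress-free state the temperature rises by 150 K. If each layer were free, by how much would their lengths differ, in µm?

100 µm

titanium alloy: α = 5.22×10⁻⁶/°F × 9/5 = 9.40×10⁻⁶/K.
Δα = |9.40 − 17.5|×10⁻⁶/K = 8.10×10⁻⁶/K.
ΔL_mismatch = Δα·L·ΔT = 8.10×10⁻⁶ × 82.5 mm × 150.0 K = 100 µm.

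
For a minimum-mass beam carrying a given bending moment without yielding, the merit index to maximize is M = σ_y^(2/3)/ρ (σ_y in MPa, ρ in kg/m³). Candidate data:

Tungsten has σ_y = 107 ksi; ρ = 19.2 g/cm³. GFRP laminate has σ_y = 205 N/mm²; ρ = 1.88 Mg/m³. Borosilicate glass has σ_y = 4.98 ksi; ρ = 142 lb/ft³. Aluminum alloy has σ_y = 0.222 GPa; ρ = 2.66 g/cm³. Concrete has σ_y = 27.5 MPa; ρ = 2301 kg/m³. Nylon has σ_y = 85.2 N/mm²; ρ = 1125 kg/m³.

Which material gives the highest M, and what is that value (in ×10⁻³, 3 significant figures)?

GFRP laminate, M = 18.5×10⁻³

Convert each candidate to consistent units, then evaluate M:
  tungsten: σ_y = 737.7 MPa, ρ = 19200 kg/m³
  GFRP laminate: σ_y = 205.0 MPa, ρ = 1880 kg/m³
  borosilicate glass: σ_y = 34.34 MPa, ρ = 2275 kg/m³
  aluminum alloy: σ_y = 222.0 MPa, ρ = 2660 kg/m³
  concrete: σ_y = 27.50 MPa, ρ = 2301 kg/m³
  nylon: σ_y = 85.20 MPa, ρ = 1125 kg/m³
  GFRP laminate: M = 18.5×10⁻³
  nylon: M = 17.2×10⁻³
  aluminum alloy: M = 13.8×10⁻³
  borosilicate glass: M = 4.64×10⁻³
  tungsten: M = 4.25×10⁻³
  concrete: M = 3.96×10⁻³
Highest index: GFRP laminate.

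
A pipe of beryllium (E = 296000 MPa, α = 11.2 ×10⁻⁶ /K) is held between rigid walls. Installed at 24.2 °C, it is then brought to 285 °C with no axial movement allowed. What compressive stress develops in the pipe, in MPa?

E = 296000 MPa = 296.0 GPa.
ΔT = 260.8 K. Constrained thermal stress σ = E·α·ΔT = 296.0×10³ MPa × 11.2×10⁻⁶ × 260.8 = 865 MPa (compressive).

865 MPa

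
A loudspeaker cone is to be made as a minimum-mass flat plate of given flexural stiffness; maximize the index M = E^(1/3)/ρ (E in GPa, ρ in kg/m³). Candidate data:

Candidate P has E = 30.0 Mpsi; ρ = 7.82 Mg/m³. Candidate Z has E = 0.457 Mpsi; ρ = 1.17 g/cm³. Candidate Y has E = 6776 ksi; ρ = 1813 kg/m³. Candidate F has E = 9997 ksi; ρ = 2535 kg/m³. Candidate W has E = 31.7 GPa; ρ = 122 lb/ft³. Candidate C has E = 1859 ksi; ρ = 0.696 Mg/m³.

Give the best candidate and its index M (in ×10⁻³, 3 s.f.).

After converting to SI:
  candidate P: E = 206.8 GPa, ρ = 7820 kg/m³
  candidate Z: E = 3.151 GPa, ρ = 1170 kg/m³
  candidate Y: E = 46.72 GPa, ρ = 1813 kg/m³
  candidate F: E = 68.93 GPa, ρ = 2535 kg/m³
  candidate W: E = 31.70 GPa, ρ = 1954 kg/m³
  candidate C: E = 12.82 GPa, ρ = 696.0 kg/m³
  candidate C: M = 3.36×10⁻³
  candidate Y: M = 1.99×10⁻³
  candidate W: M = 1.62×10⁻³
  candidate F: M = 1.62×10⁻³
  candidate Z: M = 1.25×10⁻³
  candidate P: M = 0.756×10⁻³
Candidate C has the largest M.

candidate C, M = 3.36×10⁻³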